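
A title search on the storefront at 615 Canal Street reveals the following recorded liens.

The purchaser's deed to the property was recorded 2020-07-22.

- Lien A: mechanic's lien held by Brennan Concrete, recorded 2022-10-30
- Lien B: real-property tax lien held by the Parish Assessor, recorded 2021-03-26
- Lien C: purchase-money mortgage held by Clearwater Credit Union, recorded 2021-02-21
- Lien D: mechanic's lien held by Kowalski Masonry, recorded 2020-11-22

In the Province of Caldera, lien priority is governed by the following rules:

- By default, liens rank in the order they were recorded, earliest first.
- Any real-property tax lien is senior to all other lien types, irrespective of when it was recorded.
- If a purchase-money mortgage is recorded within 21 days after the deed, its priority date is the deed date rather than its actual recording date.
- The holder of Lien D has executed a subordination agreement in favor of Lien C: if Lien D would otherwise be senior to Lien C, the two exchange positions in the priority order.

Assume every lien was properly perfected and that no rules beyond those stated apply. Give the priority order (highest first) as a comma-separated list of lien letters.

B, C, D, A

Effective dates: C missed the 21-day window (214 days after the deed), so its recording date stands.
B is a real-property tax lien and takes priority over every other lien.
Ordering the rest by effective date: D (2020-11-22), C (2021-02-21), A (2022-10-30).
Because D would otherwise rank above C, the subordination swaps them.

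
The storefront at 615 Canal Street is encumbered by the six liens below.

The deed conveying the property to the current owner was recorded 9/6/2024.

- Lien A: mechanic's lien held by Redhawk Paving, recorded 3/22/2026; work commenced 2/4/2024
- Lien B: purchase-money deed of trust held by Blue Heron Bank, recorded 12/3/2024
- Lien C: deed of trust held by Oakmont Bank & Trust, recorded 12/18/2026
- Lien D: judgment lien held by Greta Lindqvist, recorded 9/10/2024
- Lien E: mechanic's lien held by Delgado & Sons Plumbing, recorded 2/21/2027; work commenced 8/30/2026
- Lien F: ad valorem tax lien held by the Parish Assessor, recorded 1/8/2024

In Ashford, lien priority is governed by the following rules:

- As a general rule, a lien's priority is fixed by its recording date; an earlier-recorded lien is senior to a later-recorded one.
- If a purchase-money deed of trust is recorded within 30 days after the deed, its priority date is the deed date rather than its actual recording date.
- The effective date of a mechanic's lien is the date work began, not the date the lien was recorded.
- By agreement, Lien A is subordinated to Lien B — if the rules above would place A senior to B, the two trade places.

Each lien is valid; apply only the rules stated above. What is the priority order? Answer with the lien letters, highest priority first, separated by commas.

F, B, D, A, E, C

First, effective dates: A is treated as recorded 2/4/2024, the work-commencement date; B was recorded 88 days after the deed — beyond 30 days — so no relation-back applies; E's effective date is 8/30/2026, when work began.
Ordering by effective date: F (1/8/2024), A (2/4/2024), D (9/10/2024), B (12/3/2024), E (8/30/2026), C (12/18/2026).
A would otherwise be senior to B, so under the subordination agreement A and B exchange positions.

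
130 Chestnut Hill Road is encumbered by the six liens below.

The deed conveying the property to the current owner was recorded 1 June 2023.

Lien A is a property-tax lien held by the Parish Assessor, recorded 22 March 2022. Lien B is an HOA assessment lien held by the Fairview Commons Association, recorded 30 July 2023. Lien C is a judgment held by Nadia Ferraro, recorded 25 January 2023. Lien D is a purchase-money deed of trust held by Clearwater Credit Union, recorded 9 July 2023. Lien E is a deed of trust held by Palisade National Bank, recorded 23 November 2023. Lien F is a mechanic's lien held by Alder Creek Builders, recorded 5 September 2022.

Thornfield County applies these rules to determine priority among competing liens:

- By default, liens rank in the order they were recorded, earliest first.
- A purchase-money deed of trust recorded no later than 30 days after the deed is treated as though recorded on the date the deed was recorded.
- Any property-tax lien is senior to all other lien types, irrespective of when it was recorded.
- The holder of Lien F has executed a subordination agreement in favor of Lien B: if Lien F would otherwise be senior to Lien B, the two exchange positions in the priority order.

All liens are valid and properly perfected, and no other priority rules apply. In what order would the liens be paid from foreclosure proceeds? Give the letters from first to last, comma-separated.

A, B, C, D, F, E

First, effective dates: D was recorded 38 days after the deed — beyond 30 days — so no relation-back applies.
A, as a property-tax lien, has superpriority and ranks first.
Among the remaining liens, by effective date: F (5 September 2022), C (25 January 2023), D (9 July 2023), B (30 July 2023), E (23 November 2023).
Because F would otherwise rank above B, the subordination swaps them.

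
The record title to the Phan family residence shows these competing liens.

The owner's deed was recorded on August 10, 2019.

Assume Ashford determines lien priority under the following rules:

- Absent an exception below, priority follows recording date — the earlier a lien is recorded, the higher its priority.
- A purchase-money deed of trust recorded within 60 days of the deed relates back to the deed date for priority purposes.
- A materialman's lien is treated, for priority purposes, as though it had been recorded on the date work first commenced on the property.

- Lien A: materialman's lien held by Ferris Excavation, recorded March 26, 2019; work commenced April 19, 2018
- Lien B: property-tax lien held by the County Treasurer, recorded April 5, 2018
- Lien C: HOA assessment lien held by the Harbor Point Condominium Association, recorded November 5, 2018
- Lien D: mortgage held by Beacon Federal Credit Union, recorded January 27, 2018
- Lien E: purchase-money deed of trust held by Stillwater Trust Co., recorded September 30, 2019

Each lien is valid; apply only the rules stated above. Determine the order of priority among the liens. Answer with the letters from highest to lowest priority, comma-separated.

First, effective dates: A relates back to April 19, 2018 (work commenced); E's effective date is the deed date, August 10, 2019.
Ordering by effective date: D (January 27, 2018), B (April 5, 2018), A (April 19, 2018), C (November 5, 2018), E (August 10, 2019).

D, B, A, C, E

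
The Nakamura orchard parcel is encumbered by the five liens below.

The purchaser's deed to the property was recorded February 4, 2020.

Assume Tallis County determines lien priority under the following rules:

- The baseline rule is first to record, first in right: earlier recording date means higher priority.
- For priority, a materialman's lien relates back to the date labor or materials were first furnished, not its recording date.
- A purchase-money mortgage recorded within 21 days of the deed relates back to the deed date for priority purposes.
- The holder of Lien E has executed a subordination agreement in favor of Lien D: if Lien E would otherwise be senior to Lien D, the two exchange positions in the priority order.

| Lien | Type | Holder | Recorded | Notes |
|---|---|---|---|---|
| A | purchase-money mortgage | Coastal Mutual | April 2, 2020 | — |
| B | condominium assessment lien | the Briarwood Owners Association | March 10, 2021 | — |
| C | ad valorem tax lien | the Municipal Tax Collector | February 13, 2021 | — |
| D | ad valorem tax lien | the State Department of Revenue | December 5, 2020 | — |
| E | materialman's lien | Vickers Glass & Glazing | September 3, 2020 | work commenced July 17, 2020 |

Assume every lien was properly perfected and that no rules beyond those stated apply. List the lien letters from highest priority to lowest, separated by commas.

A, D, E, C, B

Effective dates: A was recorded 58 days after the deed, outside the 21-day window, so it keeps its recording date; E's effective date is July 17, 2020, when work began.
By effective date: A (April 2, 2020), E (July 17, 2020), D (December 5, 2020), C (February 13, 2021), B (March 10, 2021).
Because E would otherwise rank above D, the subordination swaps them.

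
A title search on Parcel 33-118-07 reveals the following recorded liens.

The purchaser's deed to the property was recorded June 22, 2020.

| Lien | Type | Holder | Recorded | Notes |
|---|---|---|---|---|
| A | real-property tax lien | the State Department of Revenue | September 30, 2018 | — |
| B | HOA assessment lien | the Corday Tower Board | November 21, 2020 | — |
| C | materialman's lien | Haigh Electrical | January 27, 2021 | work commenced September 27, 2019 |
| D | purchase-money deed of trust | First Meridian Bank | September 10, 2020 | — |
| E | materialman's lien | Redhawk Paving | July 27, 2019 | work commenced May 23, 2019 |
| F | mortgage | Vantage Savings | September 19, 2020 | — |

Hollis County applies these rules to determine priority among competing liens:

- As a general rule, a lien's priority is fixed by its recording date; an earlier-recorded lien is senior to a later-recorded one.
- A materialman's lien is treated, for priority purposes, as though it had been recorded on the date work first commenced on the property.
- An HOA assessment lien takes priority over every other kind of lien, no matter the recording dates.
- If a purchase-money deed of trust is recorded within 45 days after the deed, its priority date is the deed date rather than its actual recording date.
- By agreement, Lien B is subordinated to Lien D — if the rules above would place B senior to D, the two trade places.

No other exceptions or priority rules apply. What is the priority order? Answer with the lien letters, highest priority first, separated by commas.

Effective dates after the stated exceptions: C is treated as recorded September 27, 2019, the work-commencement date; D was recorded 80 days after the deed, outside the 45-day window, so it keeps its recording date; E is treated as recorded May 23, 2019, the work-commencement date.
B is an HOA assessment lien, so it outranks all other liens regardless of date.
Among the remaining liens, by effective date: A (September 30, 2018), E (May 23, 2019), C (September 27, 2019), D (September 10, 2020), F (September 19, 2020).
B is senior to D before the subordination, so the two trade places.

D, A, E, C, B, F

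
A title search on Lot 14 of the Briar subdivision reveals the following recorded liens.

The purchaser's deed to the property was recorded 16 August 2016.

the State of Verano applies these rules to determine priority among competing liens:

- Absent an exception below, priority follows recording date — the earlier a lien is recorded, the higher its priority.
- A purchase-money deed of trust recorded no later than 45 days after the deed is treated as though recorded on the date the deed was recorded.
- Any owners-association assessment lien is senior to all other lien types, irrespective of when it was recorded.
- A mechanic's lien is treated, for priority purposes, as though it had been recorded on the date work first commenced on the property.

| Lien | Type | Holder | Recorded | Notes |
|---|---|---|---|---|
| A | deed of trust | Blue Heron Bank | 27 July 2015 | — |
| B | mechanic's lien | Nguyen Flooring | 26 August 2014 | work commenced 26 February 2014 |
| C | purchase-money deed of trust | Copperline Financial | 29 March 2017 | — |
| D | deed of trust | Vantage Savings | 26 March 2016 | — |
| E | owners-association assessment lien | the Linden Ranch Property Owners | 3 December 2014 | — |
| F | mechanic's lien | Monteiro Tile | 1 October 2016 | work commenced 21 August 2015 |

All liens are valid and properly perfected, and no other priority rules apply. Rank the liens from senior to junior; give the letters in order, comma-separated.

E, B, A, F, D, C

Adjusting effective dates: B's effective date is 26 February 2014, when work began; C was recorded 225 days after the deed — beyond 45 days — so no relation-back applies; F is treated as recorded 21 August 2015, the work-commencement date.
E is an owners-association assessment lien, so it outranks all other liens regardless of date.
Ordering the rest by effective date: B (26 February 2014), A (27 July 2015), F (21 August 2015), D (26 March 2016), C (29 March 2017).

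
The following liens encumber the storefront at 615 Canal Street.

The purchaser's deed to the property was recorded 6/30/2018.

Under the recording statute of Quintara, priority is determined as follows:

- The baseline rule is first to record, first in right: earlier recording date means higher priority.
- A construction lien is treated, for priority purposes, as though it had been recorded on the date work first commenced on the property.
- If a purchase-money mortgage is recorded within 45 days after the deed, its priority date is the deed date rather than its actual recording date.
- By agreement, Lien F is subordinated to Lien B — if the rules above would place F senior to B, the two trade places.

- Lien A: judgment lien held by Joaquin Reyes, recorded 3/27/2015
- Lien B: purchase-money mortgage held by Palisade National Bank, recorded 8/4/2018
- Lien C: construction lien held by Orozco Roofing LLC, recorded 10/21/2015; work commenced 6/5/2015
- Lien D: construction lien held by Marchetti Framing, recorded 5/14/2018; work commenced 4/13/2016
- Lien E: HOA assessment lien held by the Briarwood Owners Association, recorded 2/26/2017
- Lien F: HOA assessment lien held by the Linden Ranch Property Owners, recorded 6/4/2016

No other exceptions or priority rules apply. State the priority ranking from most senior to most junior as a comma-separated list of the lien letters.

Effective dates: B's effective date is the deed date, 6/30/2018; C is treated as recorded 6/5/2015, the work-commencement date; D's effective date is 4/13/2016, when work began.
By effective date, earliest first: A (3/27/2015), C (6/5/2015), D (4/13/2016), F (6/4/2016), E (2/26/2017), B (6/30/2018).
F would otherwise be senior to B, so under the subordination agreement F and B exchange positions.

A, C, D, B, E, F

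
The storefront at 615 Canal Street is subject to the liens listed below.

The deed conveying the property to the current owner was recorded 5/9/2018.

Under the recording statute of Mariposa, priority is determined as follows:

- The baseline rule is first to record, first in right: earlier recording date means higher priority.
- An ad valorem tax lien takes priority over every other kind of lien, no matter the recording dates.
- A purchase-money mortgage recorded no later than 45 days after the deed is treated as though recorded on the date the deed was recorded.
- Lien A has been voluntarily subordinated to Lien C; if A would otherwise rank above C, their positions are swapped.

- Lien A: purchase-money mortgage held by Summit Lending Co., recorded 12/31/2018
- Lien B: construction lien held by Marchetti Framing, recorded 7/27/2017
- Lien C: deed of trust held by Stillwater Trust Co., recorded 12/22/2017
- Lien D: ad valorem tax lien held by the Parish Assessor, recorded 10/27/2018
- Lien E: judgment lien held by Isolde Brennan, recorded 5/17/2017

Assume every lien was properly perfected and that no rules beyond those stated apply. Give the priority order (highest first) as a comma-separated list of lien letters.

Effective dates: A was recorded 236 days after the deed — beyond 45 days — so no relation-back applies.
As an ad valorem tax lien, D is senior to every other lien.
Remaining liens by effective date: E (5/17/2017), B (7/27/2017), C (12/22/2017), A (12/31/2018).
A is already junior to C, so the subordination agreement changes nothing.

D, E, B, C, A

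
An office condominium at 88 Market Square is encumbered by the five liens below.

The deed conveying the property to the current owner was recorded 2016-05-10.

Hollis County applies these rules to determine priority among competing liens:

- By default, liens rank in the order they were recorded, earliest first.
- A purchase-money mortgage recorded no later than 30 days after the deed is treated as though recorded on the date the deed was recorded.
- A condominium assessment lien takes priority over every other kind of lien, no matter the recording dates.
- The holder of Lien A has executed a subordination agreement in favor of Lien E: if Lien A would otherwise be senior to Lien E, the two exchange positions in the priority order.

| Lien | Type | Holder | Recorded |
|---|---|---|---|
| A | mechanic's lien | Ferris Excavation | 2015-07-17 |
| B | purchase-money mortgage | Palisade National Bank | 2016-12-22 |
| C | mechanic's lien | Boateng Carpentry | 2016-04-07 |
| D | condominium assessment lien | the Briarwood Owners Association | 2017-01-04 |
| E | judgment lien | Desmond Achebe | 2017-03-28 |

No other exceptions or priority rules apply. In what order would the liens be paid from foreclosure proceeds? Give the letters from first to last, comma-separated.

D, E, C, B, A

Effective dates after the stated exceptions: B was recorded 226 days after the deed, outside the 30-day window, so it keeps its recording date.
D is a condominium assessment lien and takes priority over every other lien.
Ordering the rest by effective date: A (2015-07-17), C (2016-04-07), B (2016-12-22), E (2017-03-28).
The subordination applies — A was senior to E — so A and E swap.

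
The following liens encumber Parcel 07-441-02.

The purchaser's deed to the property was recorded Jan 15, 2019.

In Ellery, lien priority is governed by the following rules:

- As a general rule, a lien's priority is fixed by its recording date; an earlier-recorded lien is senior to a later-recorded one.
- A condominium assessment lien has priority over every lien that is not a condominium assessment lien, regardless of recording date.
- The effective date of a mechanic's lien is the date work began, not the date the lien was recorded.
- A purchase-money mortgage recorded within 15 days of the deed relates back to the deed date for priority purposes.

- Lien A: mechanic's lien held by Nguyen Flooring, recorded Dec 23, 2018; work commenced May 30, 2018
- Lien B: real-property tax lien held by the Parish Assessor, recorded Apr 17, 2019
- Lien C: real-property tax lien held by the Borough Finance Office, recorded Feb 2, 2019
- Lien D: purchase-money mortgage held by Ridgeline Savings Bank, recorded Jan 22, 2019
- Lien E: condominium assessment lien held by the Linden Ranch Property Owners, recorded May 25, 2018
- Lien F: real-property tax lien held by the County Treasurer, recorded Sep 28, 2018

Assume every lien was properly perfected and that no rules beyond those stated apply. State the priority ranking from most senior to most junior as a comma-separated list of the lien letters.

First, effective dates: A's effective date is May 30, 2018, when work began; D was recorded within the 15-day window, so its effective date is the deed date Jan 15, 2019.
E is a condominium assessment lien, so it outranks all other liens regardless of date.
Ordering the rest by effective date: A (May 30, 2018), F (Sep 28, 2018), D (Jan 15, 2019), C (Feb 2, 2019), B (Apr 17, 2019).

E, A, F, D, C, B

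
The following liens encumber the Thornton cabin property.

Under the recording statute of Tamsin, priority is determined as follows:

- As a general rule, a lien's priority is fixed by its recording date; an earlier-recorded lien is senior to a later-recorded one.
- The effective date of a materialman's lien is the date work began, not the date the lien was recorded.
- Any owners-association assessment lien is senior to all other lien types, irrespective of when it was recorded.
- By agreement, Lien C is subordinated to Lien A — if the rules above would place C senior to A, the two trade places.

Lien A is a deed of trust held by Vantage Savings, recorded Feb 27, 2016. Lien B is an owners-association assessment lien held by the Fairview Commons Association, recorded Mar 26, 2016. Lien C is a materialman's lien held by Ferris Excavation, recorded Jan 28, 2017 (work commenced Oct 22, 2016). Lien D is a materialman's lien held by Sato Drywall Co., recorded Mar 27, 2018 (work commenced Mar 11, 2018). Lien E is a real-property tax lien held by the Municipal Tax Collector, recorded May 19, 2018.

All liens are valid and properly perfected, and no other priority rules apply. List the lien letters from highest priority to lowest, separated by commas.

Effective dates after the stated exceptions: C is treated as recorded Oct 22, 2016, the work-commencement date; D is treated as recorded Mar 11, 2018, the work-commencement date.
B is an owners-association assessment lien and takes priority over every other lien.
The other liens, earliest effective date first: A (Feb 27, 2016), C (Oct 22, 2016), D (Mar 11, 2018), E (May 19, 2018).
C is already junior to A, so the subordination agreement changes nothing.

B, A, C, D, E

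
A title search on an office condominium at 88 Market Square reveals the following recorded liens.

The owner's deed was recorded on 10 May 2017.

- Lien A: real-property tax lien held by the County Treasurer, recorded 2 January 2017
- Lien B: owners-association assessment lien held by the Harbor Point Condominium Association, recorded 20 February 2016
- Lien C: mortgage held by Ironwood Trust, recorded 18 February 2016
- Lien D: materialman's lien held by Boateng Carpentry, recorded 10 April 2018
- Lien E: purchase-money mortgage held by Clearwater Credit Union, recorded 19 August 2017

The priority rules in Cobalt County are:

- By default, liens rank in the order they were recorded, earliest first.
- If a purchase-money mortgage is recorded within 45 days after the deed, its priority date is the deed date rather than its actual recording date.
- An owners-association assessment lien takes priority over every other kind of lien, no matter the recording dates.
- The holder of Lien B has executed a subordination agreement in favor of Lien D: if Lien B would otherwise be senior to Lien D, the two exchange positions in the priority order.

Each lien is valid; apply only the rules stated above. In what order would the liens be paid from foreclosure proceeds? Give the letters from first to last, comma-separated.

D, C, A, E, B

Effective dates after the stated exceptions: E was recorded 101 days after the deed — beyond 45 days — so no relation-back applies.
B, as an owners-association assessment lien, has superpriority and ranks first.
Among the remaining liens, by effective date: C (18 February 2016), A (2 January 2017), E (19 August 2017), D (10 April 2018).
B would otherwise be senior to D, so under the subordination agreement B and D exchange positions.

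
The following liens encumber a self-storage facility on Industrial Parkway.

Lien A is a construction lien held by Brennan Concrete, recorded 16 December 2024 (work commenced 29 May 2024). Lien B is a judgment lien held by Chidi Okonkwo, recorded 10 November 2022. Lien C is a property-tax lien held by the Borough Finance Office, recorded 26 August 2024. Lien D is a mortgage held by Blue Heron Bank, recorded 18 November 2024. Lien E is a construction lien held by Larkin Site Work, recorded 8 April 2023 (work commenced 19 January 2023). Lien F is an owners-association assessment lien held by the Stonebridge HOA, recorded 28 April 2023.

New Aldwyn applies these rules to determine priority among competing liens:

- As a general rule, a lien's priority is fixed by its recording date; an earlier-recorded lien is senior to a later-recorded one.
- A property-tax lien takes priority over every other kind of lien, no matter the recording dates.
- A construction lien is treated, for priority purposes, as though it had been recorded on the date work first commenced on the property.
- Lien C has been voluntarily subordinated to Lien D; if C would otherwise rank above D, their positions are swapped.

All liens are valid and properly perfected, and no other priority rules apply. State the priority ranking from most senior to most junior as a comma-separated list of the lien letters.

Effective dates: A's effective date is 29 May 2024, when work began; E's effective date is 19 January 2023, when work began.
C is a property-tax lien, so it outranks all other liens regardless of date.
Remaining liens by effective date: B (10 November 2022), E (19 January 2023), F (28 April 2023), A (29 May 2024), D (18 November 2024).
C is senior to D before the subordination, so the two trade places.

D, B, E, F, A, C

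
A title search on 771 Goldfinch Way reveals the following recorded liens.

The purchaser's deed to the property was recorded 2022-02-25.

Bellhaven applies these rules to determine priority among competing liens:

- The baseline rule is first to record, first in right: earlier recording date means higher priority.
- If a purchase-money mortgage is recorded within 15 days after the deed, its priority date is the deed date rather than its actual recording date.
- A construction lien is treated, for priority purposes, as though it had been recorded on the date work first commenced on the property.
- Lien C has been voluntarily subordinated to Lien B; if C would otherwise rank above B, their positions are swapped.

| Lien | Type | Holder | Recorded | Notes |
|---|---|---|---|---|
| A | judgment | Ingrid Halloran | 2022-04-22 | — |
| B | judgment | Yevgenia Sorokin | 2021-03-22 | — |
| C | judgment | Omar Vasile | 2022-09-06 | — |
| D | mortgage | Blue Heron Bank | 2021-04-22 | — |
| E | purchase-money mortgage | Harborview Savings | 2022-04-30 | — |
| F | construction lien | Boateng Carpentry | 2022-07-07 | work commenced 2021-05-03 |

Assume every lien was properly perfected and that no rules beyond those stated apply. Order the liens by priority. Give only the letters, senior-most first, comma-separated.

B, D, F, A, E, C

Effective dates after the stated exceptions: E missed the 15-day window (64 days after the deed), so its recording date stands; F relates back to 2021-05-03 (work commenced).
By effective date: B (2021-03-22), D (2021-04-22), F (2021-05-03), A (2022-04-22), E (2022-04-30), C (2022-09-06).
C is already junior to B, so the subordination agreement changes nothing.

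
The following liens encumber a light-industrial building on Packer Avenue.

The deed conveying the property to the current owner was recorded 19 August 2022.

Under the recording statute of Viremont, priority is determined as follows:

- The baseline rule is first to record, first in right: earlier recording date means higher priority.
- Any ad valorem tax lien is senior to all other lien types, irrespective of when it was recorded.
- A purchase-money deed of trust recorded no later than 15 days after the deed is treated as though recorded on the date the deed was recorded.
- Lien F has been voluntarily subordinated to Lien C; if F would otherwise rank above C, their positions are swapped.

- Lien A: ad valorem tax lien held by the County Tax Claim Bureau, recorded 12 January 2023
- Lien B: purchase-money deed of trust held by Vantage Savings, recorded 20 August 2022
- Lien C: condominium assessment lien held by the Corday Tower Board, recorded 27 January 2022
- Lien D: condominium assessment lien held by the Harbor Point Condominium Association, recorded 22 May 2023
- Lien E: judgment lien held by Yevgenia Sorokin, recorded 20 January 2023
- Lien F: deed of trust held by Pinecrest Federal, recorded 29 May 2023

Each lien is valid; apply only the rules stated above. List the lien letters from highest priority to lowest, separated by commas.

A, C, B, E, D, F

Adjusting effective dates: B's effective date is the deed date, 19 August 2022.
A is an ad valorem tax lien, so it outranks all other liens regardless of date.
Among the remaining liens, by effective date: C (27 January 2022), B (19 August 2022), E (20 January 2023), D (22 May 2023), F (29 May 2023).
F already ranks below C; the subordination has no effect.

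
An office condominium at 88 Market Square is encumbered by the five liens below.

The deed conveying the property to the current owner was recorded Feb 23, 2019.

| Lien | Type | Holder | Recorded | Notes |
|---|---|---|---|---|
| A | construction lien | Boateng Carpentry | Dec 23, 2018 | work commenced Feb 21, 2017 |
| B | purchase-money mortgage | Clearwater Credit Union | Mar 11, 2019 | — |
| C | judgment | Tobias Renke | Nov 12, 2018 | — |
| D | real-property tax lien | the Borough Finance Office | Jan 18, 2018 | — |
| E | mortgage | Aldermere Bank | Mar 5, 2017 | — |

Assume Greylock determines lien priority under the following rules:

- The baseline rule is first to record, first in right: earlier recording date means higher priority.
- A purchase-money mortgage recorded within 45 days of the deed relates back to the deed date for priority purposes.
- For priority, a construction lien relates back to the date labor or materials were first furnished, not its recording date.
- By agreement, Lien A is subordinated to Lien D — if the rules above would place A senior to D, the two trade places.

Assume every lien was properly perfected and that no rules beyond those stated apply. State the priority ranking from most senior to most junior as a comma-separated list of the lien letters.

D, E, A, C, B

First, effective dates: A's effective date is Feb 21, 2017, when work began; B's effective date is the deed date, Feb 23, 2019.
By effective date, earliest first: A (Feb 21, 2017), E (Mar 5, 2017), D (Jan 18, 2018), C (Nov 12, 2018), B (Feb 23, 2019).
A would otherwise be senior to D, so under the subordination agreement A and D exchange positions.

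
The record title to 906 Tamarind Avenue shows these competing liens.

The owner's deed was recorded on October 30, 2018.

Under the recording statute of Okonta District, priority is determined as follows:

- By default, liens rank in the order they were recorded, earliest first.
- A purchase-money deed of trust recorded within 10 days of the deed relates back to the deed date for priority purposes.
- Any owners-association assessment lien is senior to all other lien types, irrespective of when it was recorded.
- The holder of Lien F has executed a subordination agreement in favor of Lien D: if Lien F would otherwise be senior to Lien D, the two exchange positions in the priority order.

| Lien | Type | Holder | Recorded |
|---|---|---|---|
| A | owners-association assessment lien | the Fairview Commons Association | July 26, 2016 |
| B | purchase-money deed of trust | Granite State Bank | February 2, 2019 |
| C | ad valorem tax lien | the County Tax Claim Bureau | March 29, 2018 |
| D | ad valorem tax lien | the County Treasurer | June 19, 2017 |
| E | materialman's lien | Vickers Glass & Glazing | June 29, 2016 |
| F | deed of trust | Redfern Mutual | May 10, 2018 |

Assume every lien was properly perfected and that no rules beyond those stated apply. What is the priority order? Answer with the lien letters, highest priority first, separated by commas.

A, E, D, C, F, B

Effective dates: B was recorded 95 days after the deed — beyond 10 days — so no relation-back applies.
A is an owners-association assessment lien, so it outranks all other liens regardless of date.
The other liens, earliest effective date first: E (June 29, 2016), D (June 19, 2017), C (March 29, 2018), F (May 10, 2018), B (February 2, 2019).
Since F is not senior to D, the subordination leaves the order unchanged.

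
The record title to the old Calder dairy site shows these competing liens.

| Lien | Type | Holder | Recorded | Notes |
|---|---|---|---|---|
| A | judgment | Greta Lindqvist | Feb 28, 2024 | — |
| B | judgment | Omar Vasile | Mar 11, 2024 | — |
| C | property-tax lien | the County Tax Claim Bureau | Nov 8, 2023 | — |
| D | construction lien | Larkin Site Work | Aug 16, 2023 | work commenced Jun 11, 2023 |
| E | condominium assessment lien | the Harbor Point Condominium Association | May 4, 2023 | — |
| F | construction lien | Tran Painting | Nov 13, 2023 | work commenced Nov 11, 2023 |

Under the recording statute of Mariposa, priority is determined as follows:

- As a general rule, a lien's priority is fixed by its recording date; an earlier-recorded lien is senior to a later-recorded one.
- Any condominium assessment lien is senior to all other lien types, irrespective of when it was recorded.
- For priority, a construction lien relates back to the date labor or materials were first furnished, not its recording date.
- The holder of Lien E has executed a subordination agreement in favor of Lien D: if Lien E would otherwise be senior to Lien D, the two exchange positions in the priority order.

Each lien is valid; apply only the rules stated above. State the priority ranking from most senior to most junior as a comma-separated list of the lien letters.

Adjusting effective dates: D relates back to Jun 11, 2023 (work commenced); F relates back to Nov 11, 2023 (work commenced).
E, as a condominium assessment lien, has superpriority and ranks first.
Ordering the rest by effective date: D (Jun 11, 2023), C (Nov 8, 2023), F (Nov 11, 2023), A (Feb 28, 2024), B (Mar 11, 2024).
E is senior to D before the subordination, so the two trade places.

D, E, C, F, A, B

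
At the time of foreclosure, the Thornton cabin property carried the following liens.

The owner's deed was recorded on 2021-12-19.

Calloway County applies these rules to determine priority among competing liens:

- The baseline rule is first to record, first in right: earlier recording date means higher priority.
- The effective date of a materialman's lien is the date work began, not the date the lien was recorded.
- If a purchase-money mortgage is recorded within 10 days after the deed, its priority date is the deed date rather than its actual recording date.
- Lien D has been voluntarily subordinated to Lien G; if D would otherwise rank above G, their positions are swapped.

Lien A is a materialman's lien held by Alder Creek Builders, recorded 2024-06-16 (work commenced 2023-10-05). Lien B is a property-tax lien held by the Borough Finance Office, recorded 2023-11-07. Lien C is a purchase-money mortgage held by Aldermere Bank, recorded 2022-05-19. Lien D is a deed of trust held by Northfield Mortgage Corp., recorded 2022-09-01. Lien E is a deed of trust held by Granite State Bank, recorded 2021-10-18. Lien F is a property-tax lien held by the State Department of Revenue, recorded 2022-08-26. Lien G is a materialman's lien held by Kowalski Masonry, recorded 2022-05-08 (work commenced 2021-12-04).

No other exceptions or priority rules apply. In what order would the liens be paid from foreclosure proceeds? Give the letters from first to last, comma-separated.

E, G, C, F, D, A, B

Effective dates after the stated exceptions: A relates back to 2023-10-05 (work commenced); C was recorded 151 days after the deed, outside the 10-day window, so it keeps its recording date; G is treated as recorded 2021-12-04, the work-commencement date.
By effective date, earliest first: E (2021-10-18), G (2021-12-04), C (2022-05-19), F (2022-08-26), D (2022-09-01), A (2023-10-05), B (2023-11-07).
D is already junior to G, so the subordination agreement changes nothing.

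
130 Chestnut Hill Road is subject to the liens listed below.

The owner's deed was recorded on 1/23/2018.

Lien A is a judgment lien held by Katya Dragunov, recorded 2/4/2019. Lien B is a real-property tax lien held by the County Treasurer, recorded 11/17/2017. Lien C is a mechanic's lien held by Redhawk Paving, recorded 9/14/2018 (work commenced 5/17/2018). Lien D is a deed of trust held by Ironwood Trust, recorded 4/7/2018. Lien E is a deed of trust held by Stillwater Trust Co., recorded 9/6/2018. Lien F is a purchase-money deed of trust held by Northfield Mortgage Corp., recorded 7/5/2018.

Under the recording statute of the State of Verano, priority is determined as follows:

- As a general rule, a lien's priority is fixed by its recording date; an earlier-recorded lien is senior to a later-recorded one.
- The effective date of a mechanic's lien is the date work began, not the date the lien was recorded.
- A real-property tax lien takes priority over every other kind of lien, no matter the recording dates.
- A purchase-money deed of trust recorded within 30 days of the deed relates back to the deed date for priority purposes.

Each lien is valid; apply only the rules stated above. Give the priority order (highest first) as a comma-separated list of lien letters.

Effective dates: C's effective date is 5/17/2018, when work began; F was recorded 163 days after the deed — beyond 30 days — so no relation-back applies.
B is a real-property tax lien, so it outranks all other liens regardless of date.
The other liens, earliest effective date first: D (4/7/2018), C (5/17/2018), F (7/5/2018), E (9/6/2018), A (2/4/2019).

B, D, C, F, E, A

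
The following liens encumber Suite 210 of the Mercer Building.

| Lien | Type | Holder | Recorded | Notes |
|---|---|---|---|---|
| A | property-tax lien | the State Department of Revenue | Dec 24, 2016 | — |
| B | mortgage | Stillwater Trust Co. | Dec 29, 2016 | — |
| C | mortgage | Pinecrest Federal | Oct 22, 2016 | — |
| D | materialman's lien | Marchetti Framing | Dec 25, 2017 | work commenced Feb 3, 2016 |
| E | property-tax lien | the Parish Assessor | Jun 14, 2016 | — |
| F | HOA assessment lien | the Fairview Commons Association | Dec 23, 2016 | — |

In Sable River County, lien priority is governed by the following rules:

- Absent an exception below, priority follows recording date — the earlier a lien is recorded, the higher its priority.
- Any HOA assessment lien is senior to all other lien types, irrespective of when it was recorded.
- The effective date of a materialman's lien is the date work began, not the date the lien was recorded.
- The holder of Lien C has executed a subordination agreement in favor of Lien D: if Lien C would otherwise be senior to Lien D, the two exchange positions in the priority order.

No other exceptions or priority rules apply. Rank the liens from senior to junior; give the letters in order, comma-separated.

Effective dates: D's effective date is Feb 3, 2016, when work began.
F is an HOA assessment lien and takes priority over every other lien.
Remaining liens by effective date: D (Feb 3, 2016), E (Jun 14, 2016), C (Oct 22, 2016), A (Dec 24, 2016), B (Dec 29, 2016).
C is already junior to D, so the subordination agreement changes nothing.

F, D, E, C, A, B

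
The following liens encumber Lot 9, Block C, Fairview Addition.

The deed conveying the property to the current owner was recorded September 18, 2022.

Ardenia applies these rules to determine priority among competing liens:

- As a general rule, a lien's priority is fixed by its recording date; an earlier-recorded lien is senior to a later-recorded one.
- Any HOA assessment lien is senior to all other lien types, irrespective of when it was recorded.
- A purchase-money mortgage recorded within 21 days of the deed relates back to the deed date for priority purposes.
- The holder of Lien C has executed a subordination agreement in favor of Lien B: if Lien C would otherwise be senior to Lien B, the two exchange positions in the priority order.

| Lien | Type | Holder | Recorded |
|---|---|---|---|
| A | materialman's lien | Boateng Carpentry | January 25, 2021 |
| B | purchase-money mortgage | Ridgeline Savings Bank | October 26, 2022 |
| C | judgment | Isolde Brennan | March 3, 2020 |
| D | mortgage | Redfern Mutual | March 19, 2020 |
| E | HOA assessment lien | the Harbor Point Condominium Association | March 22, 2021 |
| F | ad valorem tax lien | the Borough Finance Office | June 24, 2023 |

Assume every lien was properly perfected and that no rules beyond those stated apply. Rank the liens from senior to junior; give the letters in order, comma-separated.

First, effective dates: B was recorded 38 days after the deed, outside the 21-day window, so it keeps its recording date.
As an HOA assessment lien, E is senior to every other lien.
Ordering the rest by effective date: C (March 3, 2020), D (March 19, 2020), A (January 25, 2021), B (October 26, 2022), F (June 24, 2023).
The subordination applies — C was senior to B — so C and B swap.

E, B, D, A, C, F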